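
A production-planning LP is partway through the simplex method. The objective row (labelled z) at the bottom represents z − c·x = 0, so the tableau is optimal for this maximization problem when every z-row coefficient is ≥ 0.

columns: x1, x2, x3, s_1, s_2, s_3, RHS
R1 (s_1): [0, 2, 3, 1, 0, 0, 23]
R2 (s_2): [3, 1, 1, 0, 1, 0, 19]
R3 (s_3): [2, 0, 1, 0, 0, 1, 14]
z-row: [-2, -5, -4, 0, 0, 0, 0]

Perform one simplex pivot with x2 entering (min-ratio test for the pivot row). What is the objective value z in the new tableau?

Ratio test on column x2 — row 1: 23/2 = 23/2; row 2: 19/1 = 19; row 3: entry 0 ≤ 0. Minimum is 23/2 at row 1 (s_1 leaves); pivot element 2.
Pivot on row 1; the z-row RHS becomes 0 − (-5)·(23/2) = 115/2.

115/2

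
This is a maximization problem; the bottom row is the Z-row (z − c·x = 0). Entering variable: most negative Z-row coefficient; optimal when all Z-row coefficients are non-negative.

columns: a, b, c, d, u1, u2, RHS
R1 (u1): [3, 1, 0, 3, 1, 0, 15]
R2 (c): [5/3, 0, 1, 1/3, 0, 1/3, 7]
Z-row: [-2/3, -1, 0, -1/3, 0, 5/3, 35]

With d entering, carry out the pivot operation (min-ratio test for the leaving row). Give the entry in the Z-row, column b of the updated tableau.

Ratio test on column d — row 1: 15/3 = 5; row 2: 7/(1/3) = 21. Minimum is 5 at row 1 (u1 leaves); pivot element 3.
Divide row 1 by 3; eliminate column d from the other rows.
Z-row update in column b: -1 − (-1/3)·(1/3) = -8/9.

-8/9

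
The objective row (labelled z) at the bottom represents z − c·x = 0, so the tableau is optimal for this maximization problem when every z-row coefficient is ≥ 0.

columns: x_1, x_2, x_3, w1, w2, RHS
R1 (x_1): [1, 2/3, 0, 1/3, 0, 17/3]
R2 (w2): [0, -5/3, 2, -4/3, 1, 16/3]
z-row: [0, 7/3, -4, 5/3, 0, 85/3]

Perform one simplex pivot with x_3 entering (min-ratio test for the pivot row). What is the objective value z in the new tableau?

39

Ratio test on column x_3 — row 1: entry 0 ≤ 0; row 2: (16/3)/2 = 8/3. Minimum is 8/3 at row 2 (w2 leaves); pivot element 2.
Pivot on row 2; the z-row RHS becomes 85/3 − (-4)·(8/3) = 39.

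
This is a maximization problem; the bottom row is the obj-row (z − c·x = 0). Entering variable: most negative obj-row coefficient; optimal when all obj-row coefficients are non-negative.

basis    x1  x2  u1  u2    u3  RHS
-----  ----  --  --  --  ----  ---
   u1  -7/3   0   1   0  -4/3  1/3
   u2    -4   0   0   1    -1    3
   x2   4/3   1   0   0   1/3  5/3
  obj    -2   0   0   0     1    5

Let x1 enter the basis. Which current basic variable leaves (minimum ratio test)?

x2

Column x1 entries and ratios — u1: -7/3 ≤ 0, skip; u2: -4 ≤ 0, skip; x2: (5/3)/(4/3) = 5/4.
Smallest ratio is 5/4 in the row of x2, so x2 leaves.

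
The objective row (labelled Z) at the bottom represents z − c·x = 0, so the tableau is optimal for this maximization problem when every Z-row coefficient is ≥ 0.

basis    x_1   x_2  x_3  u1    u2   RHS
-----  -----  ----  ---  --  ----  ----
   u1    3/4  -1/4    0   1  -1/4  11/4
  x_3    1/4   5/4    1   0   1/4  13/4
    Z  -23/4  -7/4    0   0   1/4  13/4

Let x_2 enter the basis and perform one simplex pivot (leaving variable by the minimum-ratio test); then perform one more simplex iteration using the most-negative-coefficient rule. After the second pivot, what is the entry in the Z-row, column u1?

27/4

Ratio test on column x_2 — row 1: entry -1/4 ≤ 0; row 2: (13/4)/(5/4) = 13/5. Minimum is 13/5 at row 2 (x_3 leaves); pivot element 5/4.
Divide row 2 by 5/4; eliminate column x_2 from the other rows.
Second iteration: most negative Z-row entry is -27/5 in column x_1, so x_1 enters.
Ratio test on column x_1 — row 1: (17/5)/(4/5) = 17/4; row 2: (13/5)/(1/5) = 13. Minimum is 17/4 at row 1 (u1 leaves); pivot element 4/5.
Divide row 1 by 4/5; eliminate column x_1 from the other rows.
After both pivots, the entry at the Z-row, column u1 is 27/4.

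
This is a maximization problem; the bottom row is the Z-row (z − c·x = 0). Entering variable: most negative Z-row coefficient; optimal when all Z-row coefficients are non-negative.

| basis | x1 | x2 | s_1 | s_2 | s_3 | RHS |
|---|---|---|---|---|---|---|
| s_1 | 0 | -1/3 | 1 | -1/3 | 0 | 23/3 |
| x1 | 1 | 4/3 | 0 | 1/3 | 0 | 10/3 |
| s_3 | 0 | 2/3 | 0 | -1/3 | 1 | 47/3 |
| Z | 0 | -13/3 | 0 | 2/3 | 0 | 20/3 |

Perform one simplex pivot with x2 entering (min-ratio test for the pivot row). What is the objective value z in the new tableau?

Ratio test on column x2 — row 1: entry -1/3 ≤ 0; row 2: (10/3)/(4/3) = 5/2; row 3: (47/3)/(2/3) = 47/2. Minimum is 5/2 at row 2 (x1 leaves); pivot element 4/3.
Pivot on row 2; the Z-row RHS becomes 20/3 − (-13/3)·(5/2) = 35/2.

35/2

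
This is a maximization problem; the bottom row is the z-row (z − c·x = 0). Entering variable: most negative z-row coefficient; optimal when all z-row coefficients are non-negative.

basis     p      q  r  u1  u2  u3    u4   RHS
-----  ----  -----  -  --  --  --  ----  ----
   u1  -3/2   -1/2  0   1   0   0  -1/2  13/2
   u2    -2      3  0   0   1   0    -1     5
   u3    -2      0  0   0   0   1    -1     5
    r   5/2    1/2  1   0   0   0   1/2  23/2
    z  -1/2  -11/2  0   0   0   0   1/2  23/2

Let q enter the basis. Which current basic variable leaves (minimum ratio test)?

u2

Column q entries and ratios — u1: -1/2 ≤ 0, skip; u2: 5/3 = 5/3; u3: 0 ≤ 0, skip; r: (23/2)/(1/2) = 23.
Smallest ratio is 5/3 in the row of u2, so u2 leaves.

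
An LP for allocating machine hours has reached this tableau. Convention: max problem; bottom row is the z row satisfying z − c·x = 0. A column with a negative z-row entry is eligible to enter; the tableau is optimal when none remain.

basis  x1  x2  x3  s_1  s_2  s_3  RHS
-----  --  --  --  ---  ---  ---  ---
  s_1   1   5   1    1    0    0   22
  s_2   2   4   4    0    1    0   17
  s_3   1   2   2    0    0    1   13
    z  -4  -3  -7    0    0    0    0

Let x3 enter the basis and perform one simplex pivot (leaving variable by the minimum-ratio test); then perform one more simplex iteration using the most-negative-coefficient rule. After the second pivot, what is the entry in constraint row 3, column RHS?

9/2

Ratio test on column x3 — row 1: 22/1 = 22; row 2: 17/4 = 17/4; row 3: 13/2 = 13/2. Minimum is 17/4 at row 2 (s_2 leaves); pivot element 4.
Divide row 2 by 4; eliminate column x3 from the other rows.
Second iteration: most negative z-row entry is -1/2 in column x1, so x1 enters.
Ratio test on column x1 — row 1: (71/4)/(1/2) = 71/2; row 2: (17/4)/(1/2) = 17/2; row 3: entry 0 ≤ 0. Minimum is 17/2 at row 2 (x3 leaves); pivot element 1/2.
Divide row 2 by 1/2; eliminate column x1 from the other rows.
After both pivots, the entry at constraint row 3, column RHS is 9/2.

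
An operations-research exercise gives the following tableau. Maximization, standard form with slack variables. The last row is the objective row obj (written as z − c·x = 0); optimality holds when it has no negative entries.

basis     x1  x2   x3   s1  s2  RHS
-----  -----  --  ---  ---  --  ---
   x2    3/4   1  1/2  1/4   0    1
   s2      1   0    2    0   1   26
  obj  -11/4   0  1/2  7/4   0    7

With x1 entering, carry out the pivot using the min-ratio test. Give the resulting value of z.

Ratio test on column x1 — row 1: 1/(3/4) = 4/3; row 2: 26/1 = 26. Minimum is 4/3 at row 1 (x2 leaves); pivot element 3/4.
Pivot on row 1; the obj-row RHS becomes 7 − (-11/4)·(4/3) = 32/3.

32/3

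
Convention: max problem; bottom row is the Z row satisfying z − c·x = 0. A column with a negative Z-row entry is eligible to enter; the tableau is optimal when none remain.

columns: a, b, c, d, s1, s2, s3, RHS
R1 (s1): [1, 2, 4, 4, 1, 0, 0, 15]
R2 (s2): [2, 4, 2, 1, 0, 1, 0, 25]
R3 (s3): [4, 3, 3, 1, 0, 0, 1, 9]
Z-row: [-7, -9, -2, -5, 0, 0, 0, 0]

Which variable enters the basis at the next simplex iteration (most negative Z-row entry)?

b

Negative Z-row entries: a: -7, b: -9, c: -2, d: -5.
The most negative is -9 in column b, so b enters.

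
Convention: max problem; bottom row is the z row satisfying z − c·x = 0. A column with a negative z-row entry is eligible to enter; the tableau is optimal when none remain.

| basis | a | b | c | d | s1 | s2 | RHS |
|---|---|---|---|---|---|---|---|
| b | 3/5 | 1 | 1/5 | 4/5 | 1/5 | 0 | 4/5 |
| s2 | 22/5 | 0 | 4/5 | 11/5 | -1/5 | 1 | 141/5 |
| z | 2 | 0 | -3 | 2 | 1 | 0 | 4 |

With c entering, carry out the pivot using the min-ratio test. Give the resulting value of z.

16

Ratio test on column c — row 1: (4/5)/(1/5) = 4; row 2: (141/5)/(4/5) = 141/4. Minimum is 4 at row 1 (b leaves); pivot element 1/5.
Pivot on row 1; the z-row RHS becomes 4 − (-3)·4 = 16.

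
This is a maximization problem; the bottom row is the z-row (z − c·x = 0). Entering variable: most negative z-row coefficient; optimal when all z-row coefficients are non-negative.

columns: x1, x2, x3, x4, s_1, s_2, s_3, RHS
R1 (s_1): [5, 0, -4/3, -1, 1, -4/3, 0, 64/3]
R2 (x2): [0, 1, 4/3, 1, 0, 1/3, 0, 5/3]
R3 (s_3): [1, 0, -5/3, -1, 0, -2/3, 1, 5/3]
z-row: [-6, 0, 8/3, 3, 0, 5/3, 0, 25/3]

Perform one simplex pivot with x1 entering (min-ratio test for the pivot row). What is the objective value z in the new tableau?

55/3

Ratio test on column x1 — row 1: (64/3)/5 = 64/15; row 2: entry 0 ≤ 0; row 3: (5/3)/1 = 5/3. Minimum is 5/3 at row 3 (s_3 leaves); pivot element 1.
Pivot on row 3; the z-row RHS becomes 25/3 − (-6)·(5/3) = 55/3.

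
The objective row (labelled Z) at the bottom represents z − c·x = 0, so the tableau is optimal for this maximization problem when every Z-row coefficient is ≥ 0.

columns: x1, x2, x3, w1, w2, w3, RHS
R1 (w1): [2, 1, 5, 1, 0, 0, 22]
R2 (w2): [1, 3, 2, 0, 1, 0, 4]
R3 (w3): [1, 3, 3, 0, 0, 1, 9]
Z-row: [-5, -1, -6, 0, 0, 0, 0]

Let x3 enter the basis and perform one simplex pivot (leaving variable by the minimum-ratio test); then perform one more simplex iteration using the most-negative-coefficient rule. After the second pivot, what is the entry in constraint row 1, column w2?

Ratio test on column x3 — row 1: 22/5 = 22/5; row 2: 4/2 = 2; row 3: 9/3 = 3. Minimum is 2 at row 2 (w2 leaves); pivot element 2.
Divide row 2 by 2; eliminate column x3 from the other rows.
Second iteration: most negative Z-row entry is -2 in column x1, so x1 enters.
Ratio test on column x1 — row 1: entry -1/2 ≤ 0; row 2: 2/(1/2) = 4; row 3: entry -1/2 ≤ 0. Minimum is 4 at row 2 (x3 leaves); pivot element 1/2.
Divide row 2 by 1/2; eliminate column x1 from the other rows.
After both pivots, the entry at constraint row 1, column w2 is -2.

-2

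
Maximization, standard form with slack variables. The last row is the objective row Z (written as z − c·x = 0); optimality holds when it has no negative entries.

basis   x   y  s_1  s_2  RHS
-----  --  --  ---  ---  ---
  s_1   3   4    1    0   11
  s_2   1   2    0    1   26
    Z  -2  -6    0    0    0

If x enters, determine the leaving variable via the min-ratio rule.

Column x entries and ratios — s_1: 11/3 = 11/3; s_2: 26/1 = 26.
Smallest ratio is 11/3 in the row of s_1, so s_1 leaves.

s_1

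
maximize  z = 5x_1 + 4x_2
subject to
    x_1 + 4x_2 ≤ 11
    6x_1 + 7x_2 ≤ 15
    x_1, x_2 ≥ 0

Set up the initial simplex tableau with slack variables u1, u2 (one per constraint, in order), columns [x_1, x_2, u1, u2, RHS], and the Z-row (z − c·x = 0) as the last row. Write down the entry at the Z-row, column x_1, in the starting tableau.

The Z-row carries the negated objective coefficients: the x_1 entry is -5.

-5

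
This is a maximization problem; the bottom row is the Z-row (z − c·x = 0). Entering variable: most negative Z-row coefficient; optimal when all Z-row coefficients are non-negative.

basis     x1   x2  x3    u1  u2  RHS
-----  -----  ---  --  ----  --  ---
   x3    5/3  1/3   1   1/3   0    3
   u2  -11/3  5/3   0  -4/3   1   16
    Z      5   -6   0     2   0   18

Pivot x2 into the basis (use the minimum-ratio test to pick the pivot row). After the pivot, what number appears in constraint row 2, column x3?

-5

Ratio test on column x2 — row 1: 3/(1/3) = 9; row 2: 16/(5/3) = 48/5. Minimum is 9 at row 1 (x3 leaves); pivot element 1/3.
Divide row 1 by 1/3; eliminate column x2 from the other rows.
Row 2 update in column x3: 0 − (5/3)·3 = -5.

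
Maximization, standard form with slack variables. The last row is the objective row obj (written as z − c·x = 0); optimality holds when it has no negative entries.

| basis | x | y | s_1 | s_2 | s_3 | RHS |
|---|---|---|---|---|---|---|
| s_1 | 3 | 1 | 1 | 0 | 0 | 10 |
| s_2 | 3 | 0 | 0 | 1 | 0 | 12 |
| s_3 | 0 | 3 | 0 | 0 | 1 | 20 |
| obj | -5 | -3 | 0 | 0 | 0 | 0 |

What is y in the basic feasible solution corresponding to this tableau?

0

y is not in the basis, so in the current basic feasible solution y = 0.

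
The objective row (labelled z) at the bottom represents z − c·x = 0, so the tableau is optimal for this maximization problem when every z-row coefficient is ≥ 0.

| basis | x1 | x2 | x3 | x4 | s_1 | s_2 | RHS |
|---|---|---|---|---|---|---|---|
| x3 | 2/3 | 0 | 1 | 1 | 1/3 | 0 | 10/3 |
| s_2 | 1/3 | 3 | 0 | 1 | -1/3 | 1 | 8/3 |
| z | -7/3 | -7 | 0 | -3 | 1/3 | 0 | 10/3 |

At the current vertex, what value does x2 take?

0

x2 is not in the basis, so in the current basic feasible solution x2 = 0.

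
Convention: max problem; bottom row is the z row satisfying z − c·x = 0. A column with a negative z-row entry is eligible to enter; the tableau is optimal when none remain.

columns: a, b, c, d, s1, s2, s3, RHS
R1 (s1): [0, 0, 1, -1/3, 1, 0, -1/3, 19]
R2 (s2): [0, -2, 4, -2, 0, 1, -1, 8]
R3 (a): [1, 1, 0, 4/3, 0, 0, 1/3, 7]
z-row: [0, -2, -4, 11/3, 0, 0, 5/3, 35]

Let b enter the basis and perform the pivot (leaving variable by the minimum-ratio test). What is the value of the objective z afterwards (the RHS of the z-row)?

49

Ratio test on column b — row 1: entry 0 ≤ 0; row 2: entry -2 ≤ 0; row 3: 7/1 = 7. Minimum is 7 at row 3 (a leaves); pivot element 1.
Pivot on row 3; the z-row RHS becomes 35 − (-2)·7 = 49.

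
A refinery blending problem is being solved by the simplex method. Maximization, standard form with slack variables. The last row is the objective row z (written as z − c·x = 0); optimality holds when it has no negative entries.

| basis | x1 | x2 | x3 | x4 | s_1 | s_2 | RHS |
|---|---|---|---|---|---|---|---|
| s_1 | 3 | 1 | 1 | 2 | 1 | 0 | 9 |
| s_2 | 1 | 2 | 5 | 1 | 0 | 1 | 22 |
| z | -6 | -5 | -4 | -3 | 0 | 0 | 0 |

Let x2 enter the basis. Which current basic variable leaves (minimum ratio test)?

s_1

Column x2 entries and ratios — s_1: 9/1 = 9; s_2: 22/2 = 11.
Smallest ratio is 9 in the row of s_1, so s_1 leaves.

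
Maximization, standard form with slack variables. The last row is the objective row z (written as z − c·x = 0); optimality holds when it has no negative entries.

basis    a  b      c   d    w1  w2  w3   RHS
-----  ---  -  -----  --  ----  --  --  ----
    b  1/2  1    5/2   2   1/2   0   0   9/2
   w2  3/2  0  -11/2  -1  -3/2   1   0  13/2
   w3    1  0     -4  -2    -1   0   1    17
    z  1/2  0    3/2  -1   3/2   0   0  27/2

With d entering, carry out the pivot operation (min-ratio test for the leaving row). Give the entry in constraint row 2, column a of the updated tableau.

Ratio test on column d — row 1: (9/2)/2 = 9/4; row 2: entry -1 ≤ 0; row 3: entry -2 ≤ 0. Minimum is 9/4 at row 1 (b leaves); pivot element 2.
Divide row 1 by 2; eliminate column d from the other rows.
Row 2 update in column a: 3/2 − (-1)·(1/4) = 7/4.

7/4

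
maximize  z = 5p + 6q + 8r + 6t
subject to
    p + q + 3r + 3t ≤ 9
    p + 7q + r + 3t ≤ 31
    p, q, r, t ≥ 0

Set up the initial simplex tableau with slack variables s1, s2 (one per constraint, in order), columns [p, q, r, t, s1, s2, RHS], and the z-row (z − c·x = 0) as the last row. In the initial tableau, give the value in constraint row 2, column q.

7

Constraint 2 has coefficient 7 on q.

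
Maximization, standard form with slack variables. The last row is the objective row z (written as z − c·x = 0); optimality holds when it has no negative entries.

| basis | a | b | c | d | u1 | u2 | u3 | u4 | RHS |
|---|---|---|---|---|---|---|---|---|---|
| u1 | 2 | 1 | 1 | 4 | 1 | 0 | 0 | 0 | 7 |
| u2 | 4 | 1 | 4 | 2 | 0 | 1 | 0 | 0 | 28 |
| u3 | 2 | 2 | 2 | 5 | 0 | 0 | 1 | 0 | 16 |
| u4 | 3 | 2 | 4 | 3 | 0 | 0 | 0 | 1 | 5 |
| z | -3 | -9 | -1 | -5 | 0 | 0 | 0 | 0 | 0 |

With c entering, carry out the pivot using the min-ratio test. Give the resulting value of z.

5/4

Ratio test on column c — row 1: 7/1 = 7; row 2: 28/4 = 7; row 3: 16/2 = 8; row 4: 5/4 = 5/4. Minimum is 5/4 at row 4 (u4 leaves); pivot element 4.
Pivot on row 4; the z-row RHS becomes 0 − (-1)·(5/4) = 5/4.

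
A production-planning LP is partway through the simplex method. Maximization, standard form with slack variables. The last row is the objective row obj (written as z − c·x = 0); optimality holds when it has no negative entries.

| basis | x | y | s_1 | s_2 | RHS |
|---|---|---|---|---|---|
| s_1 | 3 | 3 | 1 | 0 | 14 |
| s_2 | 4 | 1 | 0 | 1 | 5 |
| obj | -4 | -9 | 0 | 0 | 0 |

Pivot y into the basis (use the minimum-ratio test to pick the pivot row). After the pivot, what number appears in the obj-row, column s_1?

Ratio test on column y — row 1: 14/3 = 14/3; row 2: 5/1 = 5. Minimum is 14/3 at row 1 (s_1 leaves); pivot element 3.
Divide row 1 by 3; eliminate column y from the other rows.
obj-row update in column s_1: 0 − (-9)·(1/3) = 3.

3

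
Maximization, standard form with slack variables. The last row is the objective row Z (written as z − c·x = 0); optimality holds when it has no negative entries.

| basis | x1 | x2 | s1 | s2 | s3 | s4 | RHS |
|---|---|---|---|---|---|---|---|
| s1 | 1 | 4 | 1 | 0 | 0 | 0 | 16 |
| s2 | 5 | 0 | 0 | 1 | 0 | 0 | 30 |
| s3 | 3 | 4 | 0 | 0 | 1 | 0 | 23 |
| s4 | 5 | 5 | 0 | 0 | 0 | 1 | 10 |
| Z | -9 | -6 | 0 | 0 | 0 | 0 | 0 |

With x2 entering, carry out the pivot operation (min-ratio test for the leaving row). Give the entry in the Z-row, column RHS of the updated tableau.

12

Ratio test on column x2 — row 1: 16/4 = 4; row 2: entry 0 ≤ 0; row 3: 23/4 = 23/4; row 4: 10/5 = 2. Minimum is 2 at row 4 (s4 leaves); pivot element 5.
Divide row 4 by 5; eliminate column x2 from the other rows.
Z-row update in column RHS: 0 − (-6)·2 = 12.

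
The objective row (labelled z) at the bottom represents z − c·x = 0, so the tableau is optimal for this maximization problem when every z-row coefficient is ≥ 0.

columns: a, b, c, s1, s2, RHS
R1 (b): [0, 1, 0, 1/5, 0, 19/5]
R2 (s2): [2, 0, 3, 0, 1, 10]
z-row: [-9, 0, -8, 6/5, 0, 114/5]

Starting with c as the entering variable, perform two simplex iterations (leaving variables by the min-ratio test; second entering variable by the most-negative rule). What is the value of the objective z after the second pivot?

339/5

Ratio test on column c — row 1: entry 0 ≤ 0; row 2: 10/3 = 10/3. Minimum is 10/3 at row 2 (s2 leaves); pivot element 3.
Pivot on row 2; the z-row RHS becomes 114/5 − (-8)·(10/3) = 742/15.
Next entering variable (most negative z-row entry -11/3): a.
Ratio test on column a — row 1: entry 0 ≤ 0; row 2: (10/3)/(2/3) = 5. Minimum is 5 at row 2 (c leaves); pivot element 2/3.
After the second pivot the z-row RHS is 742/15 − (-11/3)·5 = 339/5.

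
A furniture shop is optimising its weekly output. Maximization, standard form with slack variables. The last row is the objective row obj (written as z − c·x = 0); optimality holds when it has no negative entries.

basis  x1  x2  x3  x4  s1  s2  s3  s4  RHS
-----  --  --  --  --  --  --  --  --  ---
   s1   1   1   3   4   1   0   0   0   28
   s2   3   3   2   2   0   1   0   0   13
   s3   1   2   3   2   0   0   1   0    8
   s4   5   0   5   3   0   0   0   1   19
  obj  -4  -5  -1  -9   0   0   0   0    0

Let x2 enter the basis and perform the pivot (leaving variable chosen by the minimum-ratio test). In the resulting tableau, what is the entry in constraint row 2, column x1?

3/2

Ratio test on column x2 — row 1: 28/1 = 28; row 2: 13/3 = 13/3; row 3: 8/2 = 4; row 4: entry 0 ≤ 0. Minimum is 4 at row 3 (s3 leaves); pivot element 2.
Divide row 3 by 2; eliminate column x2 from the other rows.
Row 2 update in column x1: 3 − 3·(1/2) = 3/2.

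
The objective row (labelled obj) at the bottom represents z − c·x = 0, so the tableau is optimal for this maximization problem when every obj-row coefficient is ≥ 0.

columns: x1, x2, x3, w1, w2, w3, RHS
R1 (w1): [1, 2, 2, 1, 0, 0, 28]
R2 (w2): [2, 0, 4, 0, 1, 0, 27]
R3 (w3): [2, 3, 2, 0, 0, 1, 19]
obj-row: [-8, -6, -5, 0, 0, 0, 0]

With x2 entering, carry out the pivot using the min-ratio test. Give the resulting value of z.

Ratio test on column x2 — row 1: 28/2 = 14; row 2: entry 0 ≤ 0; row 3: 19/3 = 19/3. Minimum is 19/3 at row 3 (w3 leaves); pivot element 3.
Pivot on row 3; the obj-row RHS becomes 0 − (-6)·(19/3) = 38.

38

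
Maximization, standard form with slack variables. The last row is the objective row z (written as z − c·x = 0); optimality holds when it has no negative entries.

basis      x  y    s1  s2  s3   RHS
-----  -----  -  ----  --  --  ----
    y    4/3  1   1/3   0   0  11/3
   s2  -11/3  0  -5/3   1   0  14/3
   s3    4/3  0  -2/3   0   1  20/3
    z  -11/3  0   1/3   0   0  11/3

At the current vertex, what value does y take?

y is basic (row 1); its value is the RHS of that row, 11/3.

11/3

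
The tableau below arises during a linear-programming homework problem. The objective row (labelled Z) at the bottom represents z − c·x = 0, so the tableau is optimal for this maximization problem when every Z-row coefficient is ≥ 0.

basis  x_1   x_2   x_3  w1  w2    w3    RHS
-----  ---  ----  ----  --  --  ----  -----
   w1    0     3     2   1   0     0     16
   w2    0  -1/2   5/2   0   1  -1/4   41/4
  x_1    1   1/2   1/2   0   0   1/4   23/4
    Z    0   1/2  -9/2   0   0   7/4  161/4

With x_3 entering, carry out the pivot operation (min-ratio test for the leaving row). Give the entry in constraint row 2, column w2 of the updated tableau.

Ratio test on column x_3 — row 1: 16/2 = 8; row 2: (41/4)/(5/2) = 41/10; row 3: (23/4)/(1/2) = 23/2. Minimum is 41/10 at row 2 (w2 leaves); pivot element 5/2.
Divide row 2 by 5/2; eliminate column x_3 from the other rows.
In the new row 2, the w2 entry is the old entry divided by the pivot: 1/(5/2) = 2/5.

2/5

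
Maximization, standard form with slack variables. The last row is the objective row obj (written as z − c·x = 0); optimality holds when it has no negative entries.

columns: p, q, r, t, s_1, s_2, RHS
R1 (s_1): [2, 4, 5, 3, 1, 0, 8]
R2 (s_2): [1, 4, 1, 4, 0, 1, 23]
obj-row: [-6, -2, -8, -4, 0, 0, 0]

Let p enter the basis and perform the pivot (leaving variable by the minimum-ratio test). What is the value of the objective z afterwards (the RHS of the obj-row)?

Ratio test on column p — row 1: 8/2 = 4; row 2: 23/1 = 23. Minimum is 4 at row 1 (s_1 leaves); pivot element 2.
Pivot on row 1; the obj-row RHS becomes 0 − (-6)·4 = 24.

24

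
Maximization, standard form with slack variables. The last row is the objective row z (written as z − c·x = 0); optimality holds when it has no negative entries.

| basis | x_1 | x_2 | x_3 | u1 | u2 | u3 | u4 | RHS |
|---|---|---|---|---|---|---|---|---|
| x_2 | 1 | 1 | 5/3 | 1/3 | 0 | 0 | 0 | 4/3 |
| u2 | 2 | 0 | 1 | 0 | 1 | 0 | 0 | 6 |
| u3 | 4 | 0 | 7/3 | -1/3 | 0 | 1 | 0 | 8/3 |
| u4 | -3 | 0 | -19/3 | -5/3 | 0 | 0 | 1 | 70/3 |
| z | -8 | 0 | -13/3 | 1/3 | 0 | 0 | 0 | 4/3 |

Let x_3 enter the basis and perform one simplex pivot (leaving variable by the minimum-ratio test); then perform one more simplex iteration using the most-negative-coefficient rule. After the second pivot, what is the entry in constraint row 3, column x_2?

Ratio test on column x_3 — row 1: (4/3)/(5/3) = 4/5; row 2: 6/1 = 6; row 3: (8/3)/(7/3) = 8/7; row 4: entry -19/3 ≤ 0. Minimum is 4/5 at row 1 (x_2 leaves); pivot element 5/3.
Divide row 1 by 5/3; eliminate column x_3 from the other rows.
Second iteration: most negative z-row entry is -27/5 in column x_1, so x_1 enters.
Ratio test on column x_1 — row 1: (4/5)/(3/5) = 4/3; row 2: (26/5)/(7/5) = 26/7; row 3: (4/5)/(13/5) = 4/13; row 4: (142/5)/(4/5) = 71/2. Minimum is 4/13 at row 3 (u3 leaves); pivot element 13/5.
Divide row 3 by 13/5; eliminate column x_1 from the other rows.
After both pivots, the entry at constraint row 3, column x_2 is -7/13.

-7/13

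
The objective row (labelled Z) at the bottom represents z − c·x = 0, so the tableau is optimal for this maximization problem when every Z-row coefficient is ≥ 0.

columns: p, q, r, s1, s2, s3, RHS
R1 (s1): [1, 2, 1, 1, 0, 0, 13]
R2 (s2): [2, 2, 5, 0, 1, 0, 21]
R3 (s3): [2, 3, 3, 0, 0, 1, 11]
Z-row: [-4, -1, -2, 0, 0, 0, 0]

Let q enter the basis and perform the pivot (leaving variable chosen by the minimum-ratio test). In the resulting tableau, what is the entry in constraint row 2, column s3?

Ratio test on column q — row 1: 13/2 = 13/2; row 2: 21/2 = 21/2; row 3: 11/3 = 11/3. Minimum is 11/3 at row 3 (s3 leaves); pivot element 3.
Divide row 3 by 3; eliminate column q from the other rows.
Row 2 update in column s3: 0 − 2·(1/3) = -2/3.

-2/3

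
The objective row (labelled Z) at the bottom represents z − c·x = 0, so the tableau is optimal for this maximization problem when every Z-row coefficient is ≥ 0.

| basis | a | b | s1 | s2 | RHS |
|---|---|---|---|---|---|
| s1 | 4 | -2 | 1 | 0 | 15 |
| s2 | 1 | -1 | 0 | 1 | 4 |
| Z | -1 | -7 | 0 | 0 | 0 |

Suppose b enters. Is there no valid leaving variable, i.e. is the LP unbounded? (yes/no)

yes

Every constraint-row entry in column b is ≤ 0, so increasing b is unbounded.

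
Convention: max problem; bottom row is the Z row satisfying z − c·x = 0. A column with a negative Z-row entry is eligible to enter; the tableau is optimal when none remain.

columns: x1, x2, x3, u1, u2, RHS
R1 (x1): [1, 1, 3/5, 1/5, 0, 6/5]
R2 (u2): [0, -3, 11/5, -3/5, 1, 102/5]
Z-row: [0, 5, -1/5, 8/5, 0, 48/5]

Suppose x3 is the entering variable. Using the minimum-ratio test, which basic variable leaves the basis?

Column x3 entries and ratios — x1: (6/5)/(3/5) = 2; u2: (102/5)/(11/5) = 102/11.
Smallest ratio is 2 in the row of x1, so x1 leaves.

x1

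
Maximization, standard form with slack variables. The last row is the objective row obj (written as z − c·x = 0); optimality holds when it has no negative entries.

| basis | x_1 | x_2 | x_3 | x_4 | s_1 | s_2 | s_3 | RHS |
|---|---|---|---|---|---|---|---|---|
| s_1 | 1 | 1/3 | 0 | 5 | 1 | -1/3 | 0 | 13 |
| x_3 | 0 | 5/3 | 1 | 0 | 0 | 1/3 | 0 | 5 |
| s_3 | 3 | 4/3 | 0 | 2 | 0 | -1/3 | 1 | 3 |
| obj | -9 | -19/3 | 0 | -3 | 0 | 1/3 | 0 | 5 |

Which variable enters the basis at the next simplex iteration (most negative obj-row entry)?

x_1

Negative obj-row entries: x_1: -9, x_2: -19/3, x_4: -3.
The most negative is -9 in column x_1, so x_1 enters.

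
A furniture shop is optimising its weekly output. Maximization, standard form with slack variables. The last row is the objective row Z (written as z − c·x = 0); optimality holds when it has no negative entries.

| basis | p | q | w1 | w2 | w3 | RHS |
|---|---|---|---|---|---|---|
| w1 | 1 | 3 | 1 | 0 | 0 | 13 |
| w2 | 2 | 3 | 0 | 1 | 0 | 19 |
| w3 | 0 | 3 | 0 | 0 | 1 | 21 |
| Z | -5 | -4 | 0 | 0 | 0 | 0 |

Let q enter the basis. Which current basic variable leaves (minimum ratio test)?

w1

Column q entries and ratios — w1: 13/3 = 13/3; w2: 19/3 = 19/3; w3: 21/3 = 7.
Smallest ratio is 13/3 in the row of w1, so w1 leaves.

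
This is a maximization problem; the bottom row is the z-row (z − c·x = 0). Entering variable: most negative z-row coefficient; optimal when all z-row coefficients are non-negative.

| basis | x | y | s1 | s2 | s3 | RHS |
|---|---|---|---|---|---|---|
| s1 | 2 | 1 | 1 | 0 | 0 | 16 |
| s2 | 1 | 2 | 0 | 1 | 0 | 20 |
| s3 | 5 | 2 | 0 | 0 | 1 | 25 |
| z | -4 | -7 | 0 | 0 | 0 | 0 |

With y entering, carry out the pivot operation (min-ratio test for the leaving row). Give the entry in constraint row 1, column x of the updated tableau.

3/2

Ratio test on column y — row 1: 16/1 = 16; row 2: 20/2 = 10; row 3: 25/2 = 25/2. Minimum is 10 at row 2 (s2 leaves); pivot element 2.
Divide row 2 by 2; eliminate column y from the other rows.
Row 1 update in column x: 2 − 1·(1/2) = 3/2.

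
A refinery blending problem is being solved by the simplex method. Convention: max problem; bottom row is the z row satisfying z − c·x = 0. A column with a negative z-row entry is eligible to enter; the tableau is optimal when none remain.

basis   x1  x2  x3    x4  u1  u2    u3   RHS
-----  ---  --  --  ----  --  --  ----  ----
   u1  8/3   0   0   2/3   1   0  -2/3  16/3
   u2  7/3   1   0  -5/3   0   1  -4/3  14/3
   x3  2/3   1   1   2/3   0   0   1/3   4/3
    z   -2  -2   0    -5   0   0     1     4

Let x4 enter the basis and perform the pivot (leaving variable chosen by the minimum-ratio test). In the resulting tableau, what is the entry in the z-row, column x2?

11/2

Ratio test on column x4 — row 1: (16/3)/(2/3) = 8; row 2: entry -5/3 ≤ 0; row 3: (4/3)/(2/3) = 2. Minimum is 2 at row 3 (x3 leaves); pivot element 2/3.
Divide row 3 by 2/3; eliminate column x4 from the other rows.
z-row update in column x2: -2 − (-5)·(3/2) = 11/2.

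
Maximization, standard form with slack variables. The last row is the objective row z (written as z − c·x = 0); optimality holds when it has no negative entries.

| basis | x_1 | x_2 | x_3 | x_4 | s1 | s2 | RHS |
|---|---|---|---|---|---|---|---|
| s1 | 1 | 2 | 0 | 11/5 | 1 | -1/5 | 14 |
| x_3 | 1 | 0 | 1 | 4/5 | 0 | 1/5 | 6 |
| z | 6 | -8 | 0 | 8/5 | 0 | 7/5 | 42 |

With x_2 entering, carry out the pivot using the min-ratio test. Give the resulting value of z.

98

Ratio test on column x_2 — row 1: 14/2 = 7; row 2: entry 0 ≤ 0. Minimum is 7 at row 1 (s1 leaves); pivot element 2.
Pivot on row 1; the z-row RHS becomes 42 − (-8)·7 = 98.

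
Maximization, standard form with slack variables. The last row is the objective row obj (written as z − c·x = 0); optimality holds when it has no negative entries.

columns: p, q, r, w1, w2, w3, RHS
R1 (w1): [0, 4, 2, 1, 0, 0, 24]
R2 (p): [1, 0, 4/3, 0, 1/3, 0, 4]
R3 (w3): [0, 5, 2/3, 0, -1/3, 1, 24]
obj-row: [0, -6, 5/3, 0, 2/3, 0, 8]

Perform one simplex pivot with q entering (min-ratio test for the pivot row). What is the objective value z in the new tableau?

184/5

Ratio test on column q — row 1: 24/4 = 6; row 2: entry 0 ≤ 0; row 3: 24/5 = 24/5. Minimum is 24/5 at row 3 (w3 leaves); pivot element 5.
Pivot on row 3; the obj-row RHS becomes 8 − (-6)·(24/5) = 184/5.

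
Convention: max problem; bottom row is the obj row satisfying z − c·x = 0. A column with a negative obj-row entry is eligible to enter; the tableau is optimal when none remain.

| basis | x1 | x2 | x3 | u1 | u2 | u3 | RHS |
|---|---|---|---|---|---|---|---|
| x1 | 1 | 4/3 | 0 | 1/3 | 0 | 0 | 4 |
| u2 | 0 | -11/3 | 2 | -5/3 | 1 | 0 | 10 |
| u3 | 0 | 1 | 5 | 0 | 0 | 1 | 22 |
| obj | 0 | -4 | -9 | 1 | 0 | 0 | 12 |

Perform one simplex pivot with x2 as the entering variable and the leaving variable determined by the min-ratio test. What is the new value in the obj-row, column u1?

2

Ratio test on column x2 — row 1: 4/(4/3) = 3; row 2: entry -11/3 ≤ 0; row 3: 22/1 = 22. Minimum is 3 at row 1 (x1 leaves); pivot element 4/3.
Divide row 1 by 4/3; eliminate column x2 from the other rows.
obj-row update in column u1: 1 − (-4)·(1/4) = 2.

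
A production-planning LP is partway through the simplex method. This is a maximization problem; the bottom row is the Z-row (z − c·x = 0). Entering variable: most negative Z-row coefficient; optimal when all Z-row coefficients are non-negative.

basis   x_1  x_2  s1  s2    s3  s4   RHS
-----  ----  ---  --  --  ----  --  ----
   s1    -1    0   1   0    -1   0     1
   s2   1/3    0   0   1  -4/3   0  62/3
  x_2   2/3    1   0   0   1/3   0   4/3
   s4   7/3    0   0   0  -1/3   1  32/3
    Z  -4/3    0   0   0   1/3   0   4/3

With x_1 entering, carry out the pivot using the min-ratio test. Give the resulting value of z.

Ratio test on column x_1 — row 1: entry -1 ≤ 0; row 2: (62/3)/(1/3) = 62; row 3: (4/3)/(2/3) = 2; row 4: (32/3)/(7/3) = 32/7. Minimum is 2 at row 3 (x_2 leaves); pivot element 2/3.
Pivot on row 3; the Z-row RHS becomes 4/3 − (-4/3)·2 = 4.

4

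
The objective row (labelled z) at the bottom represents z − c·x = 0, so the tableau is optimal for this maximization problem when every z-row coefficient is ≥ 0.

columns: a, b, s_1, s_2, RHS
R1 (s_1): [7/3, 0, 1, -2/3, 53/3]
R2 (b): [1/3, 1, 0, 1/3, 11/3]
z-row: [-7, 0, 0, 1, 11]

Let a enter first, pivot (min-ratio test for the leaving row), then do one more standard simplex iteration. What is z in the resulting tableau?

200/3

Ratio test on column a — row 1: (53/3)/(7/3) = 53/7; row 2: (11/3)/(1/3) = 11. Minimum is 53/7 at row 1 (s_1 leaves); pivot element 7/3.
Pivot on row 1; the z-row RHS becomes 11 − (-7)·(53/7) = 64.
Next entering variable (most negative z-row entry -1): s_2.
Ratio test on column s_2 — row 1: entry -2/7 ≤ 0; row 2: (8/7)/(3/7) = 8/3. Minimum is 8/3 at row 2 (b leaves); pivot element 3/7.
After the second pivot the z-row RHS is 64 − (-1)·(8/3) = 200/3.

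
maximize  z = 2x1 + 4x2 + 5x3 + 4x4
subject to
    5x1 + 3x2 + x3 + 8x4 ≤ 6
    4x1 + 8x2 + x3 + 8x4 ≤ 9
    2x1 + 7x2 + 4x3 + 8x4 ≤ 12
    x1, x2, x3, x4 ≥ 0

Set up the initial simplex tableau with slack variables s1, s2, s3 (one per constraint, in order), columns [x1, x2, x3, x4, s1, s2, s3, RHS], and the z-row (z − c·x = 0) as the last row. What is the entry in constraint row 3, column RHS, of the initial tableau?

12

The RHS of constraint 3 is b_3 = 12.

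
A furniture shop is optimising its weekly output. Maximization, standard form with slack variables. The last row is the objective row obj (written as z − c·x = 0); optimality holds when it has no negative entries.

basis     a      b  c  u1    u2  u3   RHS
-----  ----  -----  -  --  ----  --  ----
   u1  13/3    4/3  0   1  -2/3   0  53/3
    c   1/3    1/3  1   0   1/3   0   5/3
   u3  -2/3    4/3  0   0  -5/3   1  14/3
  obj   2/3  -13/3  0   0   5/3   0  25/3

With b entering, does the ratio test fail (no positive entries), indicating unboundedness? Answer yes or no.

Column b has positive entries in row(s) 1, 2, 3, so the ratio test bounds it — not unbounded.

no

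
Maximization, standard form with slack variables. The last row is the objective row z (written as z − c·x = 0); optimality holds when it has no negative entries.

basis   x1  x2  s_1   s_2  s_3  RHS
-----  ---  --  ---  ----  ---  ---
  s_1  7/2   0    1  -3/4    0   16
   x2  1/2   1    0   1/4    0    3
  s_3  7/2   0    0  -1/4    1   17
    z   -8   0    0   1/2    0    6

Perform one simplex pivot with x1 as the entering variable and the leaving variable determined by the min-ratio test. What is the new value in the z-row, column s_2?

Ratio test on column x1 — row 1: 16/(7/2) = 32/7; row 2: 3/(1/2) = 6; row 3: 17/(7/2) = 34/7. Minimum is 32/7 at row 1 (s_1 leaves); pivot element 7/2.
Divide row 1 by 7/2; eliminate column x1 from the other rows.
z-row update in column s_2: 1/2 − (-8)·(-3/14) = -17/14.

-17/14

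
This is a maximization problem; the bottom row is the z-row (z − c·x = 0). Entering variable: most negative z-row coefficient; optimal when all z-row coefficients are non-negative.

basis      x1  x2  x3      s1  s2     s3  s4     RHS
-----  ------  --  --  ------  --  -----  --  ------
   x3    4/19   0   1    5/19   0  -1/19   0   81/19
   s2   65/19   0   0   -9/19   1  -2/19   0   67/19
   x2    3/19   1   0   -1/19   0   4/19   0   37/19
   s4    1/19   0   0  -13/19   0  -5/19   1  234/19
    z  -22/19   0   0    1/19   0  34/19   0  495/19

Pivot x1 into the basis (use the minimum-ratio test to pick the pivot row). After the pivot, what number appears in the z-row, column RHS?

1771/65

Ratio test on column x1 — row 1: (81/19)/(4/19) = 81/4; row 2: (67/19)/(65/19) = 67/65; row 3: (37/19)/(3/19) = 37/3; row 4: (234/19)/(1/19) = 234. Minimum is 67/65 at row 2 (s2 leaves); pivot element 65/19.
Divide row 2 by 65/19; eliminate column x1 from the other rows.
z-row update in column RHS: 495/19 − (-22/19)·(67/65) = 1771/65.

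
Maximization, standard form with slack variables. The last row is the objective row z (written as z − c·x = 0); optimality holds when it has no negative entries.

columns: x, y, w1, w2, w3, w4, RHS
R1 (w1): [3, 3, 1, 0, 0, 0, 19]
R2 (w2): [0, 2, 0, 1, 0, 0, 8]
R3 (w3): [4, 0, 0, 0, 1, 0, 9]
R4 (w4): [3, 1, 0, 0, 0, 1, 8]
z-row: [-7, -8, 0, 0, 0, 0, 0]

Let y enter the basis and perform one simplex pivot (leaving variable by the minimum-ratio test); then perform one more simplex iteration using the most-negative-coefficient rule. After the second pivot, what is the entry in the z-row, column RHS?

124/3

Ratio test on column y — row 1: 19/3 = 19/3; row 2: 8/2 = 4; row 3: entry 0 ≤ 0; row 4: 8/1 = 8. Minimum is 4 at row 2 (w2 leaves); pivot element 2.
Divide row 2 by 2; eliminate column y from the other rows.
Second iteration: most negative z-row entry is -7 in column x, so x enters.
Ratio test on column x — row 1: 7/3 = 7/3; row 2: entry 0 ≤ 0; row 3: 9/4 = 9/4; row 4: 4/3 = 4/3. Minimum is 4/3 at row 4 (w4 leaves); pivot element 3.
Divide row 4 by 3; eliminate column x from the other rows.
After both pivots, the entry at the z-row, column RHS is 124/3.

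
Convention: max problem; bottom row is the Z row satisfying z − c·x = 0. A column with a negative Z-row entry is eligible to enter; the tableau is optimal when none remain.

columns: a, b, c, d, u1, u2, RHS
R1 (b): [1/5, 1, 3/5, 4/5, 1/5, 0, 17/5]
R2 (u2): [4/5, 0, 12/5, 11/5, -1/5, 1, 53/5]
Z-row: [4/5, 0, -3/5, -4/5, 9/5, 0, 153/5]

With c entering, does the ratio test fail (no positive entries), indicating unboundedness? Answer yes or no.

Column c has positive entries in row(s) 1, 2, so the ratio test bounds it — not unbounded.

no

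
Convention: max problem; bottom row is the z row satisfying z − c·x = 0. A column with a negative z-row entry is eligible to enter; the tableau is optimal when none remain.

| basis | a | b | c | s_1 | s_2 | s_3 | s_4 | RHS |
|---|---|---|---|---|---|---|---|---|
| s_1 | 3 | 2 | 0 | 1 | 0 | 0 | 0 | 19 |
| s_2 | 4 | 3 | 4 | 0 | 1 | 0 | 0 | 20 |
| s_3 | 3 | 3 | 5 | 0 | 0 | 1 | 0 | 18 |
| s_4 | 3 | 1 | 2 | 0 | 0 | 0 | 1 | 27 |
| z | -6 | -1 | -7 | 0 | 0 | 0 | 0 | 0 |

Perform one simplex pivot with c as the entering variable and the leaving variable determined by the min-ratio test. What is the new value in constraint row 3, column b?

Ratio test on column c — row 1: entry 0 ≤ 0; row 2: 20/4 = 5; row 3: 18/5 = 18/5; row 4: 27/2 = 27/2. Minimum is 18/5 at row 3 (s_3 leaves); pivot element 5.
Divide row 3 by 5; eliminate column c from the other rows.
In the new row 3, the b entry is the old entry divided by the pivot: 3/5 = 3/5.

3/5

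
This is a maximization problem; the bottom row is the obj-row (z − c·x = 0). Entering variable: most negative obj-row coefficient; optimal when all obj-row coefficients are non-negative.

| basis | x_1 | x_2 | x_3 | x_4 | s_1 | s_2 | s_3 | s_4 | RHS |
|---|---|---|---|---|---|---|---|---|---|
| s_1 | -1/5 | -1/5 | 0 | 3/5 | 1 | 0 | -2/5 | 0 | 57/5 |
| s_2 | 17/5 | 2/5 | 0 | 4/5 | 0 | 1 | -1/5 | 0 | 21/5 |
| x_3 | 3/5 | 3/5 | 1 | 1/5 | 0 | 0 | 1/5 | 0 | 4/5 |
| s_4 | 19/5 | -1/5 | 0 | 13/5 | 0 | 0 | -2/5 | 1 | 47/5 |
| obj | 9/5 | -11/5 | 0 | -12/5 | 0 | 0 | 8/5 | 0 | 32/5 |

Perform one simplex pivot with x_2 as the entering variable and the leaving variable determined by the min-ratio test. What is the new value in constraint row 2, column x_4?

Ratio test on column x_2 — row 1: entry -1/5 ≤ 0; row 2: (21/5)/(2/5) = 21/2; row 3: (4/5)/(3/5) = 4/3; row 4: entry -1/5 ≤ 0. Minimum is 4/3 at row 3 (x_3 leaves); pivot element 3/5.
Divide row 3 by 3/5; eliminate column x_2 from the other rows.
Row 2 update in column x_4: 4/5 − (2/5)·(1/3) = 2/3.

2/3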